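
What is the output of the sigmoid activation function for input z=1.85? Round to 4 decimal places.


sigmoid(z) = 1 / (1 + exp(-z))
exp(-(1.85)) = exp(-1.85) = 0.1572
1 + 0.1572 = 1.1572
1 / 1.1572 = 0.8641

0.8641


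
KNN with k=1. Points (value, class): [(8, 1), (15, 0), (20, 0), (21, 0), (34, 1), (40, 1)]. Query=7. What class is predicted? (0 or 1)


Distances from query 7:
Point 8 (class 1): distance = 1
K=1 nearest neighbors: classes = [1]
Votes for class 1: 1 / 1
Majority vote => class 1

1


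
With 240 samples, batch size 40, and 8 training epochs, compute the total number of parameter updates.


Iterations per epoch = 240 / 40 = 6
Total updates = iterations_per_epoch * epochs
= 6 * 8
= 48

48


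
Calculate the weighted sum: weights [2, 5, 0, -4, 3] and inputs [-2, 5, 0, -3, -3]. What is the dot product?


Element-wise products:
2 * -2 = -4
5 * 5 = 25
0 * 0 = 0
-4 * -3 = 12
3 * -3 = -9
Sum = -4 + 25 + 0 + 12 + -9
= 24

24


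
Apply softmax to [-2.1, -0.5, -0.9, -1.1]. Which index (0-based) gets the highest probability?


Softmax is a monotonic transformation, so it preserves the argmax.
We need to find the index of the maximum logit.
Index 0: -2.1
Index 1: -0.5
Index 2: -0.9
Index 3: -1.1
Maximum logit = -0.5 at index 1

1


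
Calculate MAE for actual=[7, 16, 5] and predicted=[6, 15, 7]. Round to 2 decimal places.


Absolute errors: [1, 1, 2]
Sum of absolute errors = 4
MAE = 4 / 3 = 1.33

1.33


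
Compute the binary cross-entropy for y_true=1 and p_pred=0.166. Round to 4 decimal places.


For y=1: Loss = -log(p)
= -log(0.166)
= -(-1.7958)
= 1.7958

1.7958


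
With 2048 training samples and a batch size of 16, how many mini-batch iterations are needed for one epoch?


Iterations per epoch = dataset_size / batch_size
= 2048 / 16
= 128

128


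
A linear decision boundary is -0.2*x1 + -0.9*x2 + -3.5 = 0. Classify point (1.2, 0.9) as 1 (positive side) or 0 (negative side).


Compute -0.2 * 1.2 + -0.9 * 0.9 + -3.5
= -0.24 + -0.81 + -3.5
= -4.55
Since -4.55 < 0, the point is on the negative side.

0


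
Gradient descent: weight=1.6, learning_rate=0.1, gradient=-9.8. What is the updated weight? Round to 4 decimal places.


w_new = w_old - lr * gradient
= 1.6 - 0.1 * -9.8
= 1.6 - (-0.98)
= 2.5800

2.5800


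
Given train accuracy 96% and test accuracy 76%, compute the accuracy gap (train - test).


Gap = train_accuracy - test_accuracy
= 96 - 76
= 20%
This gap suggests the model is overfitting.

20


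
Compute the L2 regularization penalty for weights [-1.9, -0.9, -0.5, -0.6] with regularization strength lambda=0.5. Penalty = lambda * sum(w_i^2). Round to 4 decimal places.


Squaring each weight:
(-1.9)^2 = 3.61
(-0.9)^2 = 0.81
(-0.5)^2 = 0.25
(-0.6)^2 = 0.36
Sum of squares = 5.03
Penalty = 0.5 * 5.03 = 2.5150

2.5150


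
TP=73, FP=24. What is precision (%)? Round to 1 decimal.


Precision = TP / (TP + FP) * 100
= 73 / (73 + 24)
= 73 / 97
= 0.7526
= 75.3%

75.3


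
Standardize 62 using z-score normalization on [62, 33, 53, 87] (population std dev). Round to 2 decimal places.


Mean = (62 + 33 + 53 + 87) / 4 = 58.75
Variance = sum((x_i - mean)^2) / n = 376.1875
Std = sqrt(376.1875) = 19.3956
Z = (x - mean) / std
= (62 - 58.75) / 19.3956
= 3.25 / 19.3956
= 0.17

0.17


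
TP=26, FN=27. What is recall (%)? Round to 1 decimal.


Recall = TP / (TP + FN) * 100
= 26 / (26 + 27)
= 26 / 53
= 0.4906
= 49.1%

49.1


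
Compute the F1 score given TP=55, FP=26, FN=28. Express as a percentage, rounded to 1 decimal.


Precision = TP / (TP + FP) = 55 / 81 = 0.679
Recall = TP / (TP + FN) = 55 / 83 = 0.6627
F1 = 2 * P * R / (P + R)
= 2 * 0.679 * 0.6627 / (0.679 + 0.6627)
= 0.8999 / 1.3417
= 0.6707
As percentage: 67.1%

67.1


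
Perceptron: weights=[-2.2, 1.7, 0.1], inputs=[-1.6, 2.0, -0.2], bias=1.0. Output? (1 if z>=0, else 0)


z = w . x + b
= -2.2*-1.6 + 1.7*2.0 + 0.1*-0.2 + 1.0
= 3.52 + 3.4 + -0.02 + 1.0
= 6.9 + 1.0
= 7.9
Since z = 7.9 >= 0, output = 1

1


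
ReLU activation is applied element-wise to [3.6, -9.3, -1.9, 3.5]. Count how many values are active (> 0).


ReLU(x) = max(0, x) for each element:
ReLU(3.6) = 3.6
ReLU(-9.3) = 0
ReLU(-1.9) = 0
ReLU(3.5) = 3.5
Active neurons (>0): 2

2


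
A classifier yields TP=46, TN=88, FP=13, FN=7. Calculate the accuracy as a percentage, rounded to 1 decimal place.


Accuracy = (TP + TN) / (TP + TN + FP + FN) * 100
= (46 + 88) / (46 + 88 + 13 + 7)
= 134 / 154
= 0.8701
= 87.0%

87.0


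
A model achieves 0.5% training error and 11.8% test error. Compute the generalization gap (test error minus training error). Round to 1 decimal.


Generalization gap = test_error - train_error
= 11.8 - 0.5
= 11.3%
A large gap suggests overfitting.

11.3


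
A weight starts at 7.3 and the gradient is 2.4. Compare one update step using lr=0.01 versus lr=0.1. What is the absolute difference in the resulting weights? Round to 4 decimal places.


With lr=0.01: w_new = 7.3 - 0.01 * 2.4 = 7.276
With lr=0.1: w_new = 7.3 - 0.1 * 2.4 = 7.06
Absolute difference = |7.276 - 7.06|
= 0.2160

0.2160


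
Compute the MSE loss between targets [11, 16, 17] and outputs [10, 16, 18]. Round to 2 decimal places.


Differences: [1, 0, -1]
Squared errors: [1, 0, 1]
Sum of squared errors = 2
MSE = 2 / 3 = 0.67

0.67


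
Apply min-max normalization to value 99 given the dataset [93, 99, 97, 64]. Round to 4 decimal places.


Min = 64, Max = 99
Range = 99 - 64 = 35
Scaled = (x - min) / (max - min)
= (99 - 64) / 35
= 35 / 35
= 1.0000

1.0000


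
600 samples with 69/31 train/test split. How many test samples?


Train samples = 600 * 69% = 414
Test samples = 600 - 414
= 186

186


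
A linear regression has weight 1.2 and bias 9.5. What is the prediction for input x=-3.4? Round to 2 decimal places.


y = 1.2 * -3.4 + (9.5)
= -4.08 + (9.5)
= 5.42

5.42


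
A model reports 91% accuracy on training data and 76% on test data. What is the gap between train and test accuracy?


Gap = train_accuracy - test_accuracy
= 91 - 76
= 15%
This gap suggests the model is overfitting.

15


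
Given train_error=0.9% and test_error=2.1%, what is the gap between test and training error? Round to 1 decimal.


Generalization gap = test_error - train_error
= 2.1 - 0.9
= 1.2%
A small gap suggests good generalization.

1.2


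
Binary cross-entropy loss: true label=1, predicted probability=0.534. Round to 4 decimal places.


For y=1: Loss = -log(p)
= -log(0.534)
= -(-0.6274)
= 0.6274

0.6274


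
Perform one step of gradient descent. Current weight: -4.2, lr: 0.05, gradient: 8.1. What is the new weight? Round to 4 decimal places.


w_new = w_old - lr * gradient
= -4.2 - 0.05 * 8.1
= -4.2 - (0.405)
= -4.6050

-4.6050


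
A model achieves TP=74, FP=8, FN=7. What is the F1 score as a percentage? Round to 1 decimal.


Precision = TP / (TP + FP) = 74 / 82 = 0.9024
Recall = TP / (TP + FN) = 74 / 81 = 0.9136
F1 = 2 * P * R / (P + R)
= 2 * 0.9024 * 0.9136 / (0.9024 + 0.9136)
= 1.6489 / 1.816
= 0.908
As percentage: 90.8%

90.8


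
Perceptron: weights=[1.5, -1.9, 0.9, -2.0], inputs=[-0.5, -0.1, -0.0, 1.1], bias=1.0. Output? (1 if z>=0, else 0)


z = w . x + b
= 1.5*-0.5 + -1.9*-0.1 + 0.9*-0.0 + -2.0*1.1 + 1.0
= -0.75 + 0.19 + -0.0 + -2.2 + 1.0
= -2.76 + 1.0
= -1.76
Since z = -1.76 < 0, output = 0

0


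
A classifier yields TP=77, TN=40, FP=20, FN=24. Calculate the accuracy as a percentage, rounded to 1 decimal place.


Accuracy = (TP + TN) / (TP + TN + FP + FN) * 100
= (77 + 40) / (77 + 40 + 20 + 24)
= 117 / 161
= 0.7267
= 72.7%

72.7


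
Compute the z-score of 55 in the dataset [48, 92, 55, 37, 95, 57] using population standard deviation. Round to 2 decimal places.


Mean = (48 + 92 + 55 + 37 + 95 + 57) / 6 = 64.0
Variance = sum((x_i - mean)^2) / n = 476.6667
Std = sqrt(476.6667) = 21.8327
Z = (x - mean) / std
= (55 - 64.0) / 21.8327
= -9.0 / 21.8327
= -0.41

-0.41


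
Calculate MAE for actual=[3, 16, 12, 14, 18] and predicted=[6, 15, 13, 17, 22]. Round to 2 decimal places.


Absolute errors: [3, 1, 1, 3, 4]
Sum of absolute errors = 12
MAE = 12 / 5 = 2.40

2.40


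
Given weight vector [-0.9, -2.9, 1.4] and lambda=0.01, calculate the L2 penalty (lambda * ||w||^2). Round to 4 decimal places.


Squaring each weight:
(-0.9)^2 = 0.81
(-2.9)^2 = 8.41
1.4^2 = 1.96
Sum of squares = 11.18
Penalty = 0.01 * 11.18 = 0.1118

0.1118


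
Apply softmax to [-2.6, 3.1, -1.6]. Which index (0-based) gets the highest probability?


Softmax is a monotonic transformation, so it preserves the argmax.
We need to find the index of the maximum logit.
Index 0: -2.6
Index 1: 3.1
Index 2: -1.6
Maximum logit = 3.1 at index 1

1


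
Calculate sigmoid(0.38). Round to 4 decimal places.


sigmoid(z) = 1 / (1 + exp(-z))
exp(-(0.38)) = exp(-0.38) = 0.6839
1 + 0.6839 = 1.6839
1 / 1.6839 = 0.5939

0.5939


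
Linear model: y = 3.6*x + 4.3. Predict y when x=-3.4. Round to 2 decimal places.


y = 3.6 * -3.4 + (4.3)
= -12.24 + (4.3)
= -7.94

-7.94


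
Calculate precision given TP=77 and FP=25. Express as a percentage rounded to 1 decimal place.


Precision = TP / (TP + FP) * 100
= 77 / (77 + 25)
= 77 / 102
= 0.7549
= 75.5%

75.5


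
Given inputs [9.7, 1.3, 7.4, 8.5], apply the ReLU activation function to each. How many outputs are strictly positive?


ReLU(x) = max(0, x) for each element:
ReLU(9.7) = 9.7
ReLU(1.3) = 1.3
ReLU(7.4) = 7.4
ReLU(8.5) = 8.5
Active neurons (>0): 4

4


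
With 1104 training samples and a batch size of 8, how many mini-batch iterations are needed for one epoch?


Iterations per epoch = dataset_size / batch_size
= 1104 / 8
= 138

138


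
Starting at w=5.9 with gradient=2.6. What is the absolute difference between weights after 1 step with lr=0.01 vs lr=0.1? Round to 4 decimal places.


With lr=0.01: w_new = 5.9 - 0.01 * 2.6 = 5.874
With lr=0.1: w_new = 5.9 - 0.1 * 2.6 = 5.64
Absolute difference = |5.874 - 5.64|
= 0.2340

0.2340


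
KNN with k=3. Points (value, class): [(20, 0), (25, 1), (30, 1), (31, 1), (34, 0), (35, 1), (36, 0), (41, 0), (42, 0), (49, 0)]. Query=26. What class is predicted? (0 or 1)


Distances from query 26:
Point 25 (class 1): distance = 1
Point 30 (class 1): distance = 4
Point 31 (class 1): distance = 5
K=3 nearest neighbors: classes = [1, 1, 1]
Votes for class 1: 3 / 3
Majority vote => class 1

1


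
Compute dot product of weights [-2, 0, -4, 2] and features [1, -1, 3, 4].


Element-wise products:
-2 * 1 = -2
0 * -1 = 0
-4 * 3 = -12
2 * 4 = 8
Sum = -2 + 0 + -12 + 8
= -6

-6


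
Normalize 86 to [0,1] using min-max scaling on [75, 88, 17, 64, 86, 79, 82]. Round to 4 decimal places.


Min = 17, Max = 88
Range = 88 - 17 = 71
Scaled = (x - min) / (max - min)
= (86 - 17) / 71
= 69 / 71
= 0.9718

0.9718


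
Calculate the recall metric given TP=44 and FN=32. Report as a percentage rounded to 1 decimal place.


Recall = TP / (TP + FN) * 100
= 44 / (44 + 32)
= 44 / 76
= 0.5789
= 57.9%

57.9


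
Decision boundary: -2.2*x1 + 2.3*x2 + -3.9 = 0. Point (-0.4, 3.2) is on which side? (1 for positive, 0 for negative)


Compute -2.2 * -0.4 + 2.3 * 3.2 + -3.9
= 0.88 + 7.36 + -3.9
= 4.34
Since 4.34 >= 0, the point is on the positive side.

1


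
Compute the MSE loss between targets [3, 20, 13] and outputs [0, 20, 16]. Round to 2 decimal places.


Differences: [3, 0, -3]
Squared errors: [9, 0, 9]
Sum of squared errors = 18
MSE = 18 / 3 = 6.00

6.00


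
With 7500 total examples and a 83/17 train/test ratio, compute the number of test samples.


Train samples = 7500 * 83% = 6225
Test samples = 7500 - 6225
= 1275

1275


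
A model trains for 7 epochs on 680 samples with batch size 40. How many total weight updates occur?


Iterations per epoch = 680 / 40 = 17
Total updates = iterations_per_epoch * epochs
= 17 * 7
= 119

119


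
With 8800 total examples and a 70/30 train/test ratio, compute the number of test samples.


Train samples = 8800 * 70% = 6160
Test samples = 8800 - 6160
= 2640

2640


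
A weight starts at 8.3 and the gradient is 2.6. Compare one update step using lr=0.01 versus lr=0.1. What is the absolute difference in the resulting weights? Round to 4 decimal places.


With lr=0.01: w_new = 8.3 - 0.01 * 2.6 = 8.274
With lr=0.1: w_new = 8.3 - 0.1 * 2.6 = 8.04
Absolute difference = |8.274 - 8.04|
= 0.2340

0.2340


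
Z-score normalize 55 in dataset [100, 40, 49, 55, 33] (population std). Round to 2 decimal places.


Mean = (100 + 40 + 49 + 55 + 33) / 5 = 55.4
Variance = sum((x_i - mean)^2) / n = 553.84
Std = sqrt(553.84) = 23.5338
Z = (x - mean) / std
= (55 - 55.4) / 23.5338
= -0.4 / 23.5338
= -0.02

-0.02


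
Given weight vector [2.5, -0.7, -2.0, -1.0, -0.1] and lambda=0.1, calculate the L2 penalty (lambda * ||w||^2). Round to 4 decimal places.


Squaring each weight:
2.5^2 = 6.25
(-0.7)^2 = 0.49
(-2.0)^2 = 4.0
(-1.0)^2 = 1.0
(-0.1)^2 = 0.01
Sum of squares = 11.75
Penalty = 0.1 * 11.75 = 1.1750

1.1750


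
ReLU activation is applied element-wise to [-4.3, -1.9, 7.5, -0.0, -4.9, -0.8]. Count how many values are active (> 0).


ReLU(x) = max(0, x) for each element:
ReLU(-4.3) = 0
ReLU(-1.9) = 0
ReLU(7.5) = 7.5
ReLU(-0.0) = 0
ReLU(-4.9) = 0
ReLU(-0.8) = 0
Active neurons (>0): 1

1


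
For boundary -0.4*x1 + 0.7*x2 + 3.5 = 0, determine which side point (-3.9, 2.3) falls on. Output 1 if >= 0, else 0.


Compute -0.4 * -3.9 + 0.7 * 2.3 + 3.5
= 1.56 + 1.61 + 3.5
= 6.67
Since 6.67 >= 0, the point is on the positive side.

1


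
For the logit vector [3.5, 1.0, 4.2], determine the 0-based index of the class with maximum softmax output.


Softmax is a monotonic transformation, so it preserves the argmax.
We need to find the index of the maximum logit.
Index 0: 3.5
Index 1: 1.0
Index 2: 4.2
Maximum logit = 4.2 at index 2

2


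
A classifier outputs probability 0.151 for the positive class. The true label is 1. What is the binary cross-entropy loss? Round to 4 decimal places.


For y=1: Loss = -log(p)
= -log(0.151)
= -(-1.8905)
= 1.8905

1.8905


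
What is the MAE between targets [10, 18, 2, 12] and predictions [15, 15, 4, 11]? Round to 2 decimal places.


Absolute errors: [5, 3, 2, 1]
Sum of absolute errors = 11
MAE = 11 / 4 = 2.75

2.75


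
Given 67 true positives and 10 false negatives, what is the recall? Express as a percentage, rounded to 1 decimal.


Recall = TP / (TP + FN) * 100
= 67 / (67 + 10)
= 67 / 77
= 0.8701
= 87.0%

87.0


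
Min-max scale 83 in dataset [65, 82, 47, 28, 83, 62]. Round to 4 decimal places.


Min = 28, Max = 83
Range = 83 - 28 = 55
Scaled = (x - min) / (max - min)
= (83 - 28) / 55
= 55 / 55
= 1.0000

1.0000


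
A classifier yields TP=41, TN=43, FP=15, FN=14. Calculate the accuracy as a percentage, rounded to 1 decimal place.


Accuracy = (TP + TN) / (TP + TN + FP + FN) * 100
= (41 + 43) / (41 + 43 + 15 + 14)
= 84 / 113
= 0.7434
= 74.3%

74.3


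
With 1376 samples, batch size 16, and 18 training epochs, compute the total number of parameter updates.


Iterations per epoch = 1376 / 16 = 86
Total updates = iterations_per_epoch * epochs
= 86 * 18
= 1548

1548


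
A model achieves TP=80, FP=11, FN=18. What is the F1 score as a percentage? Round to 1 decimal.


Precision = TP / (TP + FP) = 80 / 91 = 0.8791
Recall = TP / (TP + FN) = 80 / 98 = 0.8163
F1 = 2 * P * R / (P + R)
= 2 * 0.8791 * 0.8163 / (0.8791 + 0.8163)
= 1.4353 / 1.6954
= 0.8466
As percentage: 84.7%

84.7


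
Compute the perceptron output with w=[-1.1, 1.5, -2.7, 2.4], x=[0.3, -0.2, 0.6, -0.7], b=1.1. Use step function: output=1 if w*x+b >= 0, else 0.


z = w . x + b
= -1.1*0.3 + 1.5*-0.2 + -2.7*0.6 + 2.4*-0.7 + 1.1
= -0.33 + -0.3 + -1.62 + -1.68 + 1.1
= -3.93 + 1.1
= -2.83
Since z = -2.83 < 0, output = 0

0


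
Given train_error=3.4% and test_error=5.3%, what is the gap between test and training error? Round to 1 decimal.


Generalization gap = test_error - train_error
= 5.3 - 3.4
= 1.9%
A small gap suggests good generalization.

1.9


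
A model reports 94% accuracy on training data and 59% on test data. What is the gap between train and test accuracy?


Gap = train_accuracy - test_accuracy
= 94 - 59
= 35%
This large gap strongly indicates overfitting.

35


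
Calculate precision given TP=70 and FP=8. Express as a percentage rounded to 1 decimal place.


Precision = TP / (TP + FP) * 100
= 70 / (70 + 8)
= 70 / 78
= 0.8974
= 89.7%

89.7


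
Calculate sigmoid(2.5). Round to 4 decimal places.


sigmoid(z) = 1 / (1 + exp(-z))
exp(-(2.5)) = exp(-2.5) = 0.0821
1 + 0.0821 = 1.0821
1 / 1.0821 = 0.9241

0.9241


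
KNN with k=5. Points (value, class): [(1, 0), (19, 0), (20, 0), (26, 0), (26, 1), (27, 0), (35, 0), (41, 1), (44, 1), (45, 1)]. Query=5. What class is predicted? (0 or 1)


Distances from query 5:
Point 1 (class 0): distance = 4
Point 19 (class 0): distance = 14
Point 20 (class 0): distance = 15
Point 26 (class 0): distance = 21
Point 26 (class 1): distance = 21
K=5 nearest neighbors: classes = [0, 0, 0, 0, 1]
Votes for class 1: 1 / 5
Majority vote => class 0

0


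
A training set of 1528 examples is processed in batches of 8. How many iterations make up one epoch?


Iterations per epoch = dataset_size / batch_size
= 1528 / 8
= 191

191


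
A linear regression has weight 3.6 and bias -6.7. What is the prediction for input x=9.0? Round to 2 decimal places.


y = 3.6 * 9.0 + (-6.7)
= 32.4 + (-6.7)
= 25.70

25.70


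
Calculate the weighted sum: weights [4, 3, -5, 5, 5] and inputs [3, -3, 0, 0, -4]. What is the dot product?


Element-wise products:
4 * 3 = 12
3 * -3 = -9
-5 * 0 = 0
5 * 0 = 0
5 * -4 = -20
Sum = 12 + -9 + 0 + 0 + -20
= -17

-17


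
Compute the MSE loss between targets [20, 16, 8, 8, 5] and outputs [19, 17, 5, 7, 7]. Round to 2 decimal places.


Differences: [1, -1, 3, 1, -2]
Squared errors: [1, 1, 9, 1, 4]
Sum of squared errors = 16
MSE = 16 / 5 = 3.20

3.20


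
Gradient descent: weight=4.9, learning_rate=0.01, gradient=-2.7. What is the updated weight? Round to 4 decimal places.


w_new = w_old - lr * gradient
= 4.9 - 0.01 * -2.7
= 4.9 - (-0.027)
= 4.9270

4.9270


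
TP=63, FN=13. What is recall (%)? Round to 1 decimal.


Recall = TP / (TP + FN) * 100
= 63 / (63 + 13)
= 63 / 76
= 0.8289
= 82.9%

82.9


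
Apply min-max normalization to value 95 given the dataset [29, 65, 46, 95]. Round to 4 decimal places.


Min = 29, Max = 95
Range = 95 - 29 = 66
Scaled = (x - min) / (max - min)
= (95 - 29) / 66
= 66 / 66
= 1.0000

1.0000


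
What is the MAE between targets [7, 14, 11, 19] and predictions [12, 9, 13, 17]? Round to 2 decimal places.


Absolute errors: [5, 5, 2, 2]
Sum of absolute errors = 14
MAE = 14 / 4 = 3.50

3.50


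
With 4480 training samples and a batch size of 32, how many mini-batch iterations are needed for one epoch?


Iterations per epoch = dataset_size / batch_size
= 4480 / 32
= 140

140


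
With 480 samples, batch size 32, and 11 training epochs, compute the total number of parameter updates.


Iterations per epoch = 480 / 32 = 15
Total updates = iterations_per_epoch * epochs
= 15 * 11
= 165

165


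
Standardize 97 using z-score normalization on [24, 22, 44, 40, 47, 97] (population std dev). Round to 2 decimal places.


Mean = (24 + 22 + 44 + 40 + 47 + 97) / 6 = 45.6667
Variance = sum((x_i - mean)^2) / n = 616.8889
Std = sqrt(616.8889) = 24.8372
Z = (x - mean) / std
= (97 - 45.6667) / 24.8372
= 51.3333 / 24.8372
= 2.07

2.07


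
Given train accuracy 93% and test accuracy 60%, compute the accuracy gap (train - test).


Gap = train_accuracy - test_accuracy
= 93 - 60
= 33%
This large gap strongly indicates overfitting.

33


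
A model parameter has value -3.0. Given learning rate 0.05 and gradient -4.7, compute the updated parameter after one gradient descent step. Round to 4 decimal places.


w_new = w_old - lr * gradient
= -3.0 - 0.05 * -4.7
= -3.0 - (-0.235)
= -2.7650

-2.7650


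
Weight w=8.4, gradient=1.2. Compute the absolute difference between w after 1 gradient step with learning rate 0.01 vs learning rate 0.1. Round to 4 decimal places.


With lr=0.01: w_new = 8.4 - 0.01 * 1.2 = 8.388
With lr=0.1: w_new = 8.4 - 0.1 * 1.2 = 8.28
Absolute difference = |8.388 - 8.28|
= 0.1080

0.1080


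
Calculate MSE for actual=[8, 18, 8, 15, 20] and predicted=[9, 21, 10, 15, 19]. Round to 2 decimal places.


Differences: [-1, -3, -2, 0, 1]
Squared errors: [1, 9, 4, 0, 1]
Sum of squared errors = 15
MSE = 15 / 5 = 3.00

3.00


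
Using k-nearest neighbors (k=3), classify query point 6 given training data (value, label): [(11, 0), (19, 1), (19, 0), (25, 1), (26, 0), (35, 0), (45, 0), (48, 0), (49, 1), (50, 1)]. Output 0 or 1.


Distances from query 6:
Point 11 (class 0): distance = 5
Point 19 (class 0): distance = 13
Point 19 (class 1): distance = 13
K=3 nearest neighbors: classes = [0, 0, 1]
Votes for class 1: 1 / 3
Majority vote => class 0

0


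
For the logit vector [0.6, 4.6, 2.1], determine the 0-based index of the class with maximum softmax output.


Softmax is a monotonic transformation, so it preserves the argmax.
We need to find the index of the maximum logit.
Index 0: 0.6
Index 1: 4.6
Index 2: 2.1
Maximum logit = 4.6 at index 1

1


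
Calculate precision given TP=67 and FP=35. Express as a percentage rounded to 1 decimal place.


Precision = TP / (TP + FP) * 100
= 67 / (67 + 35)
= 67 / 102
= 0.6569
= 65.7%

65.7


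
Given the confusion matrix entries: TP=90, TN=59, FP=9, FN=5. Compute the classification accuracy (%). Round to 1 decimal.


Accuracy = (TP + TN) / (TP + TN + FP + FN) * 100
= (90 + 59) / (90 + 59 + 9 + 5)
= 149 / 163
= 0.9141
= 91.4%

91.4


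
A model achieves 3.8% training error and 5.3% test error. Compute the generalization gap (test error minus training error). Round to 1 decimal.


Generalization gap = test_error - train_error
= 5.3 - 3.8
= 1.5%
A small gap suggests good generalization.

1.5


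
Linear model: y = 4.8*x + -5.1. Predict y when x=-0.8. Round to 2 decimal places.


y = 4.8 * -0.8 + (-5.1)
= -3.84 + (-5.1)
= -8.94

-8.94


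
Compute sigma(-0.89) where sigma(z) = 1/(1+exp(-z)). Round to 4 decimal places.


sigmoid(z) = 1 / (1 + exp(-z))
exp(-(-0.89)) = exp(0.89) = 2.4351
1 + 2.4351 = 3.4351
1 / 3.4351 = 0.2911

0.2911


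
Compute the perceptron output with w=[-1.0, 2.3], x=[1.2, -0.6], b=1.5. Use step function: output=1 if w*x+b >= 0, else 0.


z = w . x + b
= -1.0*1.2 + 2.3*-0.6 + 1.5
= -1.2 + -1.38 + 1.5
= -2.58 + 1.5
= -1.08
Since z = -1.08 < 0, output = 0

0


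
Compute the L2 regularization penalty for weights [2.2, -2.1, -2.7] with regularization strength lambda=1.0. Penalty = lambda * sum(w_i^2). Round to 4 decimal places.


Squaring each weight:
2.2^2 = 4.84
(-2.1)^2 = 4.41
(-2.7)^2 = 7.29
Sum of squares = 16.54
Penalty = 1.0 * 16.54 = 16.5400

16.5400


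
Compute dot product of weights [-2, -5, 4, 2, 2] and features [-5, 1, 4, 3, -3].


Element-wise products:
-2 * -5 = 10
-5 * 1 = -5
4 * 4 = 16
2 * 3 = 6
2 * -3 = -6
Sum = 10 + -5 + 16 + 6 + -6
= 21

21


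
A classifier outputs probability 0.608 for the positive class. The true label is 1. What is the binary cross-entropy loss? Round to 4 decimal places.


For y=1: Loss = -log(p)
= -log(0.608)
= -(-0.4976)
= 0.4976

0.4976


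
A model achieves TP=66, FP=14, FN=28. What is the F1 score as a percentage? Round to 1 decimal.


Precision = TP / (TP + FP) = 66 / 80 = 0.825
Recall = TP / (TP + FN) = 66 / 94 = 0.7021
F1 = 2 * P * R / (P + R)
= 2 * 0.825 * 0.7021 / (0.825 + 0.7021)
= 1.1585 / 1.5271
= 0.7586
As percentage: 75.9%

75.9


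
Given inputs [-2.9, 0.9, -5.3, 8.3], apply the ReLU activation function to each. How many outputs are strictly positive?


ReLU(x) = max(0, x) for each element:
ReLU(-2.9) = 0
ReLU(0.9) = 0.9
ReLU(-5.3) = 0
ReLU(8.3) = 8.3
Active neurons (>0): 2

2


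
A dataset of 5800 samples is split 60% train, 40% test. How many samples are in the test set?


Train samples = 5800 * 60% = 3480
Test samples = 5800 - 3480
= 2320

2320


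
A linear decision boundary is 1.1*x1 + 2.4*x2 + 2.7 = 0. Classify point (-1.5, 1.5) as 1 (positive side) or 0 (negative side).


Compute 1.1 * -1.5 + 2.4 * 1.5 + 2.7
= -1.65 + 3.6 + 2.7
= 4.65
Since 4.65 >= 0, the point is on the positive side.

1


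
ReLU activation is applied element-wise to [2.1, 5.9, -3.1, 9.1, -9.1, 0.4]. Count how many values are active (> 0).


ReLU(x) = max(0, x) for each element:
ReLU(2.1) = 2.1
ReLU(5.9) = 5.9
ReLU(-3.1) = 0
ReLU(9.1) = 9.1
ReLU(-9.1) = 0
ReLU(0.4) = 0.4
Active neurons (>0): 4

4


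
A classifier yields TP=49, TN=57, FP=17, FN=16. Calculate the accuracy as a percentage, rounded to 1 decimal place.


Accuracy = (TP + TN) / (TP + TN + FP + FN) * 100
= (49 + 57) / (49 + 57 + 17 + 16)
= 106 / 139
= 0.7626
= 76.3%

76.3


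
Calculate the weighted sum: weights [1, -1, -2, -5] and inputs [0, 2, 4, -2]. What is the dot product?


Element-wise products:
1 * 0 = 0
-1 * 2 = -2
-2 * 4 = -8
-5 * -2 = 10
Sum = 0 + -2 + -8 + 10
= 0

0


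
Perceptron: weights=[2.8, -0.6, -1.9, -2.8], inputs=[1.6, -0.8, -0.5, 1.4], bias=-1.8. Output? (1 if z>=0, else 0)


z = w . x + b
= 2.8*1.6 + -0.6*-0.8 + -1.9*-0.5 + -2.8*1.4 + -1.8
= 4.48 + 0.48 + 0.95 + -3.92 + -1.8
= 1.99 + -1.8
= 0.19
Since z = 0.19 >= 0, output = 1

1


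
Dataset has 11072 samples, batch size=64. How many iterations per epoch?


Iterations per epoch = dataset_size / batch_size
= 11072 / 64
= 173

173


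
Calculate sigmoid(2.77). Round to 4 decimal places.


sigmoid(z) = 1 / (1 + exp(-z))
exp(-(2.77)) = exp(-2.77) = 0.0627
1 + 0.0627 = 1.0627
1 / 1.0627 = 0.9410

0.9410


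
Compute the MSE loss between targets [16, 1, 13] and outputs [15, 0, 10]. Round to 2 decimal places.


Differences: [1, 1, 3]
Squared errors: [1, 1, 9]
Sum of squared errors = 11
MSE = 11 / 3 = 3.67

3.67


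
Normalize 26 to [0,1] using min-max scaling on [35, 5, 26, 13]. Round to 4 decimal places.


Min = 5, Max = 35
Range = 35 - 5 = 30
Scaled = (x - min) / (max - min)
= (26 - 5) / 30
= 21 / 30
= 0.7000

0.7000


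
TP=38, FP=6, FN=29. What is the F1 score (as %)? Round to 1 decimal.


Precision = TP / (TP + FP) = 38 / 44 = 0.8636
Recall = TP / (TP + FN) = 38 / 67 = 0.5672
F1 = 2 * P * R / (P + R)
= 2 * 0.8636 * 0.5672 / (0.8636 + 0.5672)
= 0.9796 / 1.4308
= 0.6847
As percentage: 68.5%

68.5


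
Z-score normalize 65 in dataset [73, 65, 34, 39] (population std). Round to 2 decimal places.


Mean = (73 + 65 + 34 + 39) / 4 = 52.75
Variance = sum((x_i - mean)^2) / n = 275.1875
Std = sqrt(275.1875) = 16.5888
Z = (x - mean) / std
= (65 - 52.75) / 16.5888
= 12.25 / 16.5888
= 0.74

0.74


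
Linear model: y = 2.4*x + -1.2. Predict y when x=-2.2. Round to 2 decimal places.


y = 2.4 * -2.2 + (-1.2)
= -5.28 + (-1.2)
= -6.48

-6.48


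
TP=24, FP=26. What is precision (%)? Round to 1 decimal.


Precision = TP / (TP + FP) * 100
= 24 / (24 + 26)
= 24 / 50
= 0.48
= 48.0%

48.0


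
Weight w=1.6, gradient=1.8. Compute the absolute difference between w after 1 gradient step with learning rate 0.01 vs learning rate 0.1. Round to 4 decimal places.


With lr=0.01: w_new = 1.6 - 0.01 * 1.8 = 1.582
With lr=0.1: w_new = 1.6 - 0.1 * 1.8 = 1.42
Absolute difference = |1.582 - 1.42|
= 0.1620

0.1620


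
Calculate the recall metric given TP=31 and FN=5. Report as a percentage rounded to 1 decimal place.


Recall = TP / (TP + FN) * 100
= 31 / (31 + 5)
= 31 / 36
= 0.8611
= 86.1%

86.1


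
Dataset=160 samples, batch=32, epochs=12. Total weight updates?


Iterations per epoch = 160 / 32 = 5
Total updates = iterations_per_epoch * epochs
= 5 * 12
= 60

60


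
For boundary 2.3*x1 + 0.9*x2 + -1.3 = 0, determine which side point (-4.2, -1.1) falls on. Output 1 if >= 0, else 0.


Compute 2.3 * -4.2 + 0.9 * -1.1 + -1.3
= -9.66 + -0.99 + -1.3
= -11.95
Since -11.95 < 0, the point is on the negative side.

0


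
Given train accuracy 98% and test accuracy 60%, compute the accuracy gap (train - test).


Gap = train_accuracy - test_accuracy
= 98 - 60
= 38%
This large gap strongly indicates overfitting.

38


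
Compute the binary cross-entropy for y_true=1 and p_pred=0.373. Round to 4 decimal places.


For y=1: Loss = -log(p)
= -log(0.373)
= -(-0.9862)
= 0.9862

0.9862


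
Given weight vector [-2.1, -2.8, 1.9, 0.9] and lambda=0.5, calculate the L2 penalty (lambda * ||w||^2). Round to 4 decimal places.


Squaring each weight:
(-2.1)^2 = 4.41
(-2.8)^2 = 7.84
1.9^2 = 3.61
0.9^2 = 0.81
Sum of squares = 16.67
Penalty = 0.5 * 16.67 = 8.3350

8.3350


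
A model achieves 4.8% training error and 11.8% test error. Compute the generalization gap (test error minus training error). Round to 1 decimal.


Generalization gap = test_error - train_error
= 11.8 - 4.8
= 7.0%
A moderate gap.

7.0


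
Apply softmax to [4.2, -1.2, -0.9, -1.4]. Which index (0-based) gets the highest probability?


Softmax is a monotonic transformation, so it preserves the argmax.
We need to find the index of the maximum logit.
Index 0: 4.2
Index 1: -1.2
Index 2: -0.9
Index 3: -1.4
Maximum logit = 4.2 at index 0

0


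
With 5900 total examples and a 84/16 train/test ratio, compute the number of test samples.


Train samples = 5900 * 84% = 4956
Test samples = 5900 - 4956
= 944

944


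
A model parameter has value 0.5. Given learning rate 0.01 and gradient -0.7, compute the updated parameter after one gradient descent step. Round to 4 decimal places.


w_new = w_old - lr * gradient
= 0.5 - 0.01 * -0.7
= 0.5 - (-0.007)
= 0.5070

0.5070


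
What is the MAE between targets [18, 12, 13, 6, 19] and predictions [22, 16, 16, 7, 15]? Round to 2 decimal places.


Absolute errors: [4, 4, 3, 1, 4]
Sum of absolute errors = 16
MAE = 16 / 5 = 3.20

3.20


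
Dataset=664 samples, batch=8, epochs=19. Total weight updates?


Iterations per epoch = 664 / 8 = 83
Total updates = iterations_per_epoch * epochs
= 83 * 19
= 1577

1577


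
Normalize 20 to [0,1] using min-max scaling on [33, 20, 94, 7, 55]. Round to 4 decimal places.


Min = 7, Max = 94
Range = 94 - 7 = 87
Scaled = (x - min) / (max - min)
= (20 - 7) / 87
= 13 / 87
= 0.1494

0.1494


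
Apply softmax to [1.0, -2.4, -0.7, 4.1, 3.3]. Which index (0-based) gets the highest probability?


Softmax is a monotonic transformation, so it preserves the argmax.
We need to find the index of the maximum logit.
Index 0: 1.0
Index 1: -2.4
Index 2: -0.7
Index 3: 4.1
Index 4: 3.3
Maximum logit = 4.1 at index 3

3


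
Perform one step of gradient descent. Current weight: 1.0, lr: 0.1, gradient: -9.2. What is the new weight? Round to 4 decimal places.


w_new = w_old - lr * gradient
= 1.0 - 0.1 * -9.2
= 1.0 - (-0.92)
= 1.9200

1.9200


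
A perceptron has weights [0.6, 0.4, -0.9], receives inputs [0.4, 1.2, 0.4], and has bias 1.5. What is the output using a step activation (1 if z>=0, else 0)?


z = w . x + b
= 0.6*0.4 + 0.4*1.2 + -0.9*0.4 + 1.5
= 0.24 + 0.48 + -0.36 + 1.5
= 0.36 + 1.5
= 1.86
Since z = 1.86 >= 0, output = 1

1


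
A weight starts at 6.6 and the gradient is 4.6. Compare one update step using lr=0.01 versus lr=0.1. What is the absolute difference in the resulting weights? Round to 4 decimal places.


With lr=0.01: w_new = 6.6 - 0.01 * 4.6 = 6.554
With lr=0.1: w_new = 6.6 - 0.1 * 4.6 = 6.14
Absolute difference = |6.554 - 6.14|
= 0.4140

0.4140


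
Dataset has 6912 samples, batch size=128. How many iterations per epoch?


Iterations per epoch = dataset_size / batch_size
= 6912 / 128
= 54

54


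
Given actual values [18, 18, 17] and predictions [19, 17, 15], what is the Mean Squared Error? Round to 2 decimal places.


Differences: [-1, 1, 2]
Squared errors: [1, 1, 4]
Sum of squared errors = 6
MSE = 6 / 3 = 2.00

2.00


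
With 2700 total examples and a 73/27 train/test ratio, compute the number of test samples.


Train samples = 2700 * 73% = 1971
Test samples = 2700 - 1971
= 729

729


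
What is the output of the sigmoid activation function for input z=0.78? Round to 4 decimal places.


sigmoid(z) = 1 / (1 + exp(-z))
exp(-(0.78)) = exp(-0.78) = 0.4584
1 + 0.4584 = 1.4584
1 / 1.4584 = 0.6857

0.6857


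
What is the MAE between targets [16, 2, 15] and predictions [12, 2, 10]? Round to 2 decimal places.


Absolute errors: [4, 0, 5]
Sum of absolute errors = 9
MAE = 9 / 3 = 3.00

3.00


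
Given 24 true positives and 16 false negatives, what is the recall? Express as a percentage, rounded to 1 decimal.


Recall = TP / (TP + FN) * 100
= 24 / (24 + 16)
= 24 / 40
= 0.6
= 60.0%

60.0


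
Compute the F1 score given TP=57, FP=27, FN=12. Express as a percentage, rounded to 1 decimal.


Precision = TP / (TP + FP) = 57 / 84 = 0.6786
Recall = TP / (TP + FN) = 57 / 69 = 0.8261
F1 = 2 * P * R / (P + R)
= 2 * 0.6786 * 0.8261 / (0.6786 + 0.8261)
= 1.1211 / 1.5047
= 0.7451
As percentage: 74.5%

74.5


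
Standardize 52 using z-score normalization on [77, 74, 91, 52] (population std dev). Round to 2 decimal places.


Mean = (77 + 74 + 91 + 52) / 4 = 73.5
Variance = sum((x_i - mean)^2) / n = 195.25
Std = sqrt(195.25) = 13.9732
Z = (x - mean) / std
= (52 - 73.5) / 13.9732
= -21.5 / 13.9732
= -1.54

-1.54


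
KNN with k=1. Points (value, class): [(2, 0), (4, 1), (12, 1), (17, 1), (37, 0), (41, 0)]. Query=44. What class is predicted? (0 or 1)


Distances from query 44:
Point 41 (class 0): distance = 3
K=1 nearest neighbors: classes = [0]
Votes for class 1: 0 / 1
Majority vote => class 0

0


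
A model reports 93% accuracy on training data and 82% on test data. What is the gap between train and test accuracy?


Gap = train_accuracy - test_accuracy
= 93 - 82
= 11%
This gap suggests the model is overfitting.

11


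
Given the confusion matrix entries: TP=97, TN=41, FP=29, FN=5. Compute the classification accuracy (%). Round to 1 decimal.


Accuracy = (TP + TN) / (TP + TN + FP + FN) * 100
= (97 + 41) / (97 + 41 + 29 + 5)
= 138 / 172
= 0.8023
= 80.2%

80.2


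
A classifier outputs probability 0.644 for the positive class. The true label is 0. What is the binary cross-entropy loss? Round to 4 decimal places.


For y=0: Loss = -log(1-p)
= -log(1 - 0.644)
= -log(0.356)
= -(-1.0328)
= 1.0328

1.0328


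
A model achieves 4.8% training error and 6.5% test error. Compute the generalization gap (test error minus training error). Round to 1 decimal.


Generalization gap = test_error - train_error
= 6.5 - 4.8
= 1.7%
A small gap suggests good generalization.

1.7


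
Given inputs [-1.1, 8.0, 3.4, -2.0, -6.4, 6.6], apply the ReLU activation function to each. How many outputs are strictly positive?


ReLU(x) = max(0, x) for each element:
ReLU(-1.1) = 0
ReLU(8.0) = 8.0
ReLU(3.4) = 3.4
ReLU(-2.0) = 0
ReLU(-6.4) = 0
ReLU(6.6) = 6.6
Active neurons (>0): 3

3


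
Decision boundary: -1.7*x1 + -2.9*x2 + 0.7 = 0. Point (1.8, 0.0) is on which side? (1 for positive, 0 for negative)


Compute -1.7 * 1.8 + -2.9 * 0.0 + 0.7
= -3.06 + -0.0 + 0.7
= -2.36
Since -2.36 < 0, the point is on the negative side.

0


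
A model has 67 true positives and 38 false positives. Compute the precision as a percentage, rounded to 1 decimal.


Precision = TP / (TP + FP) * 100
= 67 / (67 + 38)
= 67 / 105
= 0.6381
= 63.8%

63.8


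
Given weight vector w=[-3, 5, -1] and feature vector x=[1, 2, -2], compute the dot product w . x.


Element-wise products:
-3 * 1 = -3
5 * 2 = 10
-1 * -2 = 2
Sum = -3 + 10 + 2
= 9

9


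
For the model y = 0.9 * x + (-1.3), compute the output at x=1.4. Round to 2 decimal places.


y = 0.9 * 1.4 + (-1.3)
= 1.26 + (-1.3)
= -0.04

-0.04


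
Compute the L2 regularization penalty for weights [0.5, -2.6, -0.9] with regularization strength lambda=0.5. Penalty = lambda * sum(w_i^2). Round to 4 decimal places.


Squaring each weight:
0.5^2 = 0.25
(-2.6)^2 = 6.76
(-0.9)^2 = 0.81
Sum of squares = 7.82
Penalty = 0.5 * 7.82 = 3.9100

3.9100


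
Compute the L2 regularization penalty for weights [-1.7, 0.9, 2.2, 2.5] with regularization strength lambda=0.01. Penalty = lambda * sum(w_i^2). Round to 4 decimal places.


Squaring each weight:
(-1.7)^2 = 2.89
0.9^2 = 0.81
2.2^2 = 4.84
2.5^2 = 6.25
Sum of squares = 14.79
Penalty = 0.01 * 14.79 = 0.1479

0.1479


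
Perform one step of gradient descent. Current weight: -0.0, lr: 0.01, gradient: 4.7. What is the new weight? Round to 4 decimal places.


w_new = w_old - lr * gradient
= -0.0 - 0.01 * 4.7
= -0.0 - (0.047)
= -0.0470

-0.0470


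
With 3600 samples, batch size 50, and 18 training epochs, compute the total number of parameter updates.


Iterations per epoch = 3600 / 50 = 72
Total updates = iterations_per_epoch * epochs
= 72 * 18
= 1296

1296


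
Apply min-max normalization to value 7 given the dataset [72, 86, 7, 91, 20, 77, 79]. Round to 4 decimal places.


Min = 7, Max = 91
Range = 91 - 7 = 84
Scaled = (x - min) / (max - min)
= (7 - 7) / 84
= 0 / 84
= 0.0000

0.0000


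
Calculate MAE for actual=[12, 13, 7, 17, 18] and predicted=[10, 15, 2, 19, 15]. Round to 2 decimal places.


Absolute errors: [2, 2, 5, 2, 3]
Sum of absolute errors = 14
MAE = 14 / 5 = 2.80

2.80


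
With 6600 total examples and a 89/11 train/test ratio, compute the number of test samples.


Train samples = 6600 * 89% = 5874
Test samples = 6600 - 5874
= 726

726


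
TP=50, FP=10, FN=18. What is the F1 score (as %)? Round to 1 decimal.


Precision = TP / (TP + FP) = 50 / 60 = 0.8333
Recall = TP / (TP + FN) = 50 / 68 = 0.7353
F1 = 2 * P * R / (P + R)
= 2 * 0.8333 * 0.7353 / (0.8333 + 0.7353)
= 1.2255 / 1.5686
= 0.7812
As percentage: 78.1%

78.1


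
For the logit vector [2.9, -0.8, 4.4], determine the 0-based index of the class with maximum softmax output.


Softmax is a monotonic transformation, so it preserves the argmax.
We need to find the index of the maximum logit.
Index 0: 2.9
Index 1: -0.8
Index 2: 4.4
Maximum logit = 4.4 at index 2

2


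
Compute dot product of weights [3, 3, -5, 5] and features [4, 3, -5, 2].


Element-wise products:
3 * 4 = 12
3 * 3 = 9
-5 * -5 = 25
5 * 2 = 10
Sum = 12 + 9 + 25 + 10
= 56

56


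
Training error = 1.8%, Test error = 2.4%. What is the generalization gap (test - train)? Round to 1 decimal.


Generalization gap = test_error - train_error
= 2.4 - 1.8
= 0.6%
A small gap suggests good generalization.

0.6


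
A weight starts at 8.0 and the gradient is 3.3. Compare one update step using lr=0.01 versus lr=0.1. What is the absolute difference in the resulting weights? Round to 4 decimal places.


With lr=0.01: w_new = 8.0 - 0.01 * 3.3 = 7.967
With lr=0.1: w_new = 8.0 - 0.1 * 3.3 = 7.67
Absolute difference = |7.967 - 7.67|
= 0.2970

0.2970


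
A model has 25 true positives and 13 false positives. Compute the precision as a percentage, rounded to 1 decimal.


Precision = TP / (TP + FP) * 100
= 25 / (25 + 13)
= 25 / 38
= 0.6579
= 65.8%

65.8


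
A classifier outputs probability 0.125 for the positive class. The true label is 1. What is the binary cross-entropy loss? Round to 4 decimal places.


For y=1: Loss = -log(p)
= -log(0.125)
= -(-2.0794)
= 2.0794

2.0794


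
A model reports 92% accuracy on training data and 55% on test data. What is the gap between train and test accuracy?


Gap = train_accuracy - test_accuracy
= 92 - 55
= 37%
This large gap strongly indicates overfitting.

37


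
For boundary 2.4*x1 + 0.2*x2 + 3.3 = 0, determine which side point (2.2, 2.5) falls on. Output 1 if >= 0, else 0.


Compute 2.4 * 2.2 + 0.2 * 2.5 + 3.3
= 5.28 + 0.5 + 3.3
= 9.08
Since 9.08 >= 0, the point is on the positive side.

1
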